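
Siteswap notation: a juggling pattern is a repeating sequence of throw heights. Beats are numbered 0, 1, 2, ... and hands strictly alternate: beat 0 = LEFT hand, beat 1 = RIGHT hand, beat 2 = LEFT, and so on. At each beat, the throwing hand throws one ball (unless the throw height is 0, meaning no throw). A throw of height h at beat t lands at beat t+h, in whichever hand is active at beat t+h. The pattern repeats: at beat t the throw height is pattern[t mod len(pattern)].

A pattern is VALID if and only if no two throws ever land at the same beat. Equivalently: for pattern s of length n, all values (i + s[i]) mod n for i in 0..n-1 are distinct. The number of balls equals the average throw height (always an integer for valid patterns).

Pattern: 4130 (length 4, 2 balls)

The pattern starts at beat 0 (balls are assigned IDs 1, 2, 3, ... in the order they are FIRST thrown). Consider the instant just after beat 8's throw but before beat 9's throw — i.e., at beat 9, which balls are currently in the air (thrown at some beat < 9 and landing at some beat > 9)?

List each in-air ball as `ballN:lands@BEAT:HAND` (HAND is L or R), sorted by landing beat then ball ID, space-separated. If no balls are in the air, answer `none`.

Answer: ball1:lands@12:L

Derivation:
Beat 0 (L): throw ball1 h=4 -> lands@4:L; in-air after throw: [b1@4:L]
Beat 1 (R): throw ball2 h=1 -> lands@2:L; in-air after throw: [b2@2:L b1@4:L]
Beat 2 (L): throw ball2 h=3 -> lands@5:R; in-air after throw: [b1@4:L b2@5:R]
Beat 4 (L): throw ball1 h=4 -> lands@8:L; in-air after throw: [b2@5:R b1@8:L]
Beat 5 (R): throw ball2 h=1 -> lands@6:L; in-air after throw: [b2@6:L b1@8:L]
Beat 6 (L): throw ball2 h=3 -> lands@9:R; in-air after throw: [b1@8:L b2@9:R]
Beat 8 (L): throw ball1 h=4 -> lands@12:L; in-air after throw: [b2@9:R b1@12:L]
Beat 9 (R): throw ball2 h=1 -> lands@10:L; in-air after throw: [b2@10:L b1@12:L]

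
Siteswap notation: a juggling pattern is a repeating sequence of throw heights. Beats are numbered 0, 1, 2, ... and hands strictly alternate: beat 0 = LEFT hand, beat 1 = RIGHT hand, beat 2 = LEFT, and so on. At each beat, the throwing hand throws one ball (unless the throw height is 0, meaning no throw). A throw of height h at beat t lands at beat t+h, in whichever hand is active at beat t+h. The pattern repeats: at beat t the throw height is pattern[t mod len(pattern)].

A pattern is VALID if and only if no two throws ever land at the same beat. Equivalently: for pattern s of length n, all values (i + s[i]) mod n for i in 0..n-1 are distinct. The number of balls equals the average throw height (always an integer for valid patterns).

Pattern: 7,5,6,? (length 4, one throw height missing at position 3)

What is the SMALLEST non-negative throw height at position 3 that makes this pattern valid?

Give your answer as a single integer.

i=0: (0 + 7) mod 4 = 3
i=1: (1 + 5) mod 4 = 2
i=2: (2 + 6) mod 4 = 0
i=3: s[i]=? (unknown)
Known residues: [0, 2, 3]; need a permutation of 0..3, so missing residue r = 1
Need (3 + s) mod 4 = 1; smallest s = (1 - 3) mod 4 = 2

Answer: 2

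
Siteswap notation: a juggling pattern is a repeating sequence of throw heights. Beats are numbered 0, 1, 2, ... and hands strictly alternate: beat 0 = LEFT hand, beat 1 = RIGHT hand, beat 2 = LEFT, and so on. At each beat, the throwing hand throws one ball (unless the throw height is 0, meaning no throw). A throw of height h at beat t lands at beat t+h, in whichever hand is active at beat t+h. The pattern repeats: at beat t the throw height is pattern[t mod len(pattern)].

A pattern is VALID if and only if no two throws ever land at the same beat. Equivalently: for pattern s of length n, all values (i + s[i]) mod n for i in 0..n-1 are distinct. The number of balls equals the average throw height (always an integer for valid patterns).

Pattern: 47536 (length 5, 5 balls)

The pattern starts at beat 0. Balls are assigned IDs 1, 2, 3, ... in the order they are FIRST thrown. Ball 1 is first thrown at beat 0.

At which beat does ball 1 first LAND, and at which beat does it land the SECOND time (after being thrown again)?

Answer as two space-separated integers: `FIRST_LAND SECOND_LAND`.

Answer: 4 10

Derivation:
Beat 0 (L): throw ball1 h=4 -> lands@4:L; in-air after throw: [b1@4:L]
Beat 1 (R): throw ball2 h=7 -> lands@8:L; in-air after throw: [b1@4:L b2@8:L]
Beat 2 (L): throw ball3 h=5 -> lands@7:R; in-air after throw: [b1@4:L b3@7:R b2@8:L]
Beat 3 (R): throw ball4 h=3 -> lands@6:L; in-air after throw: [b1@4:L b4@6:L b3@7:R b2@8:L]
Beat 4 (L): throw ball1 h=6 -> lands@10:L; in-air after throw: [b4@6:L b3@7:R b2@8:L b1@10:L]
Beat 5 (R): throw ball5 h=4 -> lands@9:R; in-air after throw: [b4@6:L b3@7:R b2@8:L b5@9:R b1@10:L]
Beat 6 (L): throw ball4 h=7 -> lands@13:R; in-air after throw: [b3@7:R b2@8:L b5@9:R b1@10:L b4@13:R]
Beat 7 (R): throw ball3 h=5 -> lands@12:L; in-air after throw: [b2@8:L b5@9:R b1@10:L b3@12:L b4@13:R]
Beat 8 (L): throw ball2 h=3 -> lands@11:R; in-air after throw: [b5@9:R b1@10:L b2@11:R b3@12:L b4@13:R]
Beat 9 (R): throw ball5 h=6 -> lands@15:R; in-air after throw: [b1@10:L b2@11:R b3@12:L b4@13:R b5@15:R]
Beat 10 (L): throw ball1 h=4 -> lands@14:L; in-air after throw: [b2@11:R b3@12:L b4@13:R b1@14:L b5@15:R]
Ball 1: thrown@0 h=4 -> first land @4; rethrown@4 h=6 -> second land @10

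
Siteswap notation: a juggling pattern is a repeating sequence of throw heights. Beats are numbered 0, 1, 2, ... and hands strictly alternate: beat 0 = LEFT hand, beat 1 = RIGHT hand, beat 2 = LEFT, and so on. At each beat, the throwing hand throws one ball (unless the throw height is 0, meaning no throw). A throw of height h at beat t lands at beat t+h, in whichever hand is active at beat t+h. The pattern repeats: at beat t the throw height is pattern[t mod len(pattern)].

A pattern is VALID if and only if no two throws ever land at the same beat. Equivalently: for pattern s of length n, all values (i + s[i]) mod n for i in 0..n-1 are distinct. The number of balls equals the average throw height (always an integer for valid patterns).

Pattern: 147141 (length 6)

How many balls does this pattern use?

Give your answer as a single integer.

Pattern = [1, 4, 7, 1, 4, 1], length n = 6
  position 0: throw height = 1, running sum = 1
  position 1: throw height = 4, running sum = 5
  position 2: throw height = 7, running sum = 12
  position 3: throw height = 1, running sum = 13
  position 4: throw height = 4, running sum = 17
  position 5: throw height = 1, running sum = 18
Total sum = 18; balls = sum / n = 18 / 6 = 3

Answer: 3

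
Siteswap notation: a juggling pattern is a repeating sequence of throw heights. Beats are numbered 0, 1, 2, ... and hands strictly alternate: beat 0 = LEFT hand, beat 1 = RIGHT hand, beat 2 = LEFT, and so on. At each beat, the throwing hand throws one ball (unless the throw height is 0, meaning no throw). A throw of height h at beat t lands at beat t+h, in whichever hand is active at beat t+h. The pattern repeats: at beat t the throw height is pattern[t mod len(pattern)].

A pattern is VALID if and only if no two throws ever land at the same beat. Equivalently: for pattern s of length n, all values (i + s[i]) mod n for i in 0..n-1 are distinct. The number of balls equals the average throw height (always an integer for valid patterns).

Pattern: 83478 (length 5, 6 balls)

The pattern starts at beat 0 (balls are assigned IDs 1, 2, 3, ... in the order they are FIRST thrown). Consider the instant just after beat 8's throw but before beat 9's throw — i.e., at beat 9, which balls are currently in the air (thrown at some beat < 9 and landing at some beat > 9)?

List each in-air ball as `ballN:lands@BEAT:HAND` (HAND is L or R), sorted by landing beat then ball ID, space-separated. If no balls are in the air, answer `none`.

Answer: ball4:lands@10:L ball6:lands@11:R ball2:lands@12:L ball5:lands@13:R ball1:lands@15:R

Derivation:
Beat 0 (L): throw ball1 h=8 -> lands@8:L; in-air after throw: [b1@8:L]
Beat 1 (R): throw ball2 h=3 -> lands@4:L; in-air after throw: [b2@4:L b1@8:L]
Beat 2 (L): throw ball3 h=4 -> lands@6:L; in-air after throw: [b2@4:L b3@6:L b1@8:L]
Beat 3 (R): throw ball4 h=7 -> lands@10:L; in-air after throw: [b2@4:L b3@6:L b1@8:L b4@10:L]
Beat 4 (L): throw ball2 h=8 -> lands@12:L; in-air after throw: [b3@6:L b1@8:L b4@10:L b2@12:L]
Beat 5 (R): throw ball5 h=8 -> lands@13:R; in-air after throw: [b3@6:L b1@8:L b4@10:L b2@12:L b5@13:R]
Beat 6 (L): throw ball3 h=3 -> lands@9:R; in-air after throw: [b1@8:L b3@9:R b4@10:L b2@12:L b5@13:R]
Beat 7 (R): throw ball6 h=4 -> lands@11:R; in-air after throw: [b1@8:L b3@9:R b4@10:L b6@11:R b2@12:L b5@13:R]
Beat 8 (L): throw ball1 h=7 -> lands@15:R; in-air after throw: [b3@9:R b4@10:L b6@11:R b2@12:L b5@13:R b1@15:R]
Beat 9 (R): throw ball3 h=8 -> lands@17:R; in-air after throw: [b4@10:L b6@11:R b2@12:L b5@13:R b1@15:R b3@17:R]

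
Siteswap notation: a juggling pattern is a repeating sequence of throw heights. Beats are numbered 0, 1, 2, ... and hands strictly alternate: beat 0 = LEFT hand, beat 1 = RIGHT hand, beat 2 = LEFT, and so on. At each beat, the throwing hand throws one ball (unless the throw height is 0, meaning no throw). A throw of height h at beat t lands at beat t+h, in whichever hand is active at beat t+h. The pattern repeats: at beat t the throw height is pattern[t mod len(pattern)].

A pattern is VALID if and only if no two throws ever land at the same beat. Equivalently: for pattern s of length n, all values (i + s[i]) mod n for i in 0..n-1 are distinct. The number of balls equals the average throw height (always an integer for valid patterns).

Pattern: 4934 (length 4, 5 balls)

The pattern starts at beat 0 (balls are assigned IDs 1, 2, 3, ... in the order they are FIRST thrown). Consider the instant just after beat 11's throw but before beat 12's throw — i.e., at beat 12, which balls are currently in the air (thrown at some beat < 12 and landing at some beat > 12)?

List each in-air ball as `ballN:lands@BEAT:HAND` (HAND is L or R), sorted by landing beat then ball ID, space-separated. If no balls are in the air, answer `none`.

Beat 0 (L): throw ball1 h=4 -> lands@4:L; in-air after throw: [b1@4:L]
Beat 1 (R): throw ball2 h=9 -> lands@10:L; in-air after throw: [b1@4:L b2@10:L]
Beat 2 (L): throw ball3 h=3 -> lands@5:R; in-air after throw: [b1@4:L b3@5:R b2@10:L]
Beat 3 (R): throw ball4 h=4 -> lands@7:R; in-air after throw: [b1@4:L b3@5:R b4@7:R b2@10:L]
Beat 4 (L): throw ball1 h=4 -> lands@8:L; in-air after throw: [b3@5:R b4@7:R b1@8:L b2@10:L]
Beat 5 (R): throw ball3 h=9 -> lands@14:L; in-air after throw: [b4@7:R b1@8:L b2@10:L b3@14:L]
Beat 6 (L): throw ball5 h=3 -> lands@9:R; in-air after throw: [b4@7:R b1@8:L b5@9:R b2@10:L b3@14:L]
Beat 7 (R): throw ball4 h=4 -> lands@11:R; in-air after throw: [b1@8:L b5@9:R b2@10:L b4@11:R b3@14:L]
Beat 8 (L): throw ball1 h=4 -> lands@12:L; in-air after throw: [b5@9:R b2@10:L b4@11:R b1@12:L b3@14:L]
Beat 9 (R): throw ball5 h=9 -> lands@18:L; in-air after throw: [b2@10:L b4@11:R b1@12:L b3@14:L b5@18:L]
Beat 10 (L): throw ball2 h=3 -> lands@13:R; in-air after throw: [b4@11:R b1@12:L b2@13:R b3@14:L b5@18:L]
Beat 11 (R): throw ball4 h=4 -> lands@15:R; in-air after throw: [b1@12:L b2@13:R b3@14:L b4@15:R b5@18:L]
Beat 12 (L): throw ball1 h=4 -> lands@16:L; in-air after throw: [b2@13:R b3@14:L b4@15:R b1@16:L b5@18:L]

Answer: ball2:lands@13:R ball3:lands@14:L ball4:lands@15:R ball5:lands@18:L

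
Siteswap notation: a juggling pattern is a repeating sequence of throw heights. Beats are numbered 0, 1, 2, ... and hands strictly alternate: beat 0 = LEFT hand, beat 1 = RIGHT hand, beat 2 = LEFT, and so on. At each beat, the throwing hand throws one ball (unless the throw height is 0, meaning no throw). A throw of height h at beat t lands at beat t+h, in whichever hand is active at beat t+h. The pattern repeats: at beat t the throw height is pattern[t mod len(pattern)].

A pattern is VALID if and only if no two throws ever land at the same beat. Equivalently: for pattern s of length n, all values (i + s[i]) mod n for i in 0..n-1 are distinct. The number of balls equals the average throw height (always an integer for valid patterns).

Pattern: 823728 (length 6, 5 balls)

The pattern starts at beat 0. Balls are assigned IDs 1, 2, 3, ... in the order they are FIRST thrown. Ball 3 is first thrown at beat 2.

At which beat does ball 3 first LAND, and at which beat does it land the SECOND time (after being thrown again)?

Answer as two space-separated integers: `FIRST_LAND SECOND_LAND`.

Beat 0 (L): throw ball1 h=8 -> lands@8:L; in-air after throw: [b1@8:L]
Beat 1 (R): throw ball2 h=2 -> lands@3:R; in-air after throw: [b2@3:R b1@8:L]
Beat 2 (L): throw ball3 h=3 -> lands@5:R; in-air after throw: [b2@3:R b3@5:R b1@8:L]
Beat 3 (R): throw ball2 h=7 -> lands@10:L; in-air after throw: [b3@5:R b1@8:L b2@10:L]
Beat 4 (L): throw ball4 h=2 -> lands@6:L; in-air after throw: [b3@5:R b4@6:L b1@8:L b2@10:L]
Beat 5 (R): throw ball3 h=8 -> lands@13:R; in-air after throw: [b4@6:L b1@8:L b2@10:L b3@13:R]
Beat 6 (L): throw ball4 h=8 -> lands@14:L; in-air after throw: [b1@8:L b2@10:L b3@13:R b4@14:L]
Beat 7 (R): throw ball5 h=2 -> lands@9:R; in-air after throw: [b1@8:L b5@9:R b2@10:L b3@13:R b4@14:L]
Beat 8 (L): throw ball1 h=3 -> lands@11:R; in-air after throw: [b5@9:R b2@10:L b1@11:R b3@13:R b4@14:L]
Beat 9 (R): throw ball5 h=7 -> lands@16:L; in-air after throw: [b2@10:L b1@11:R b3@13:R b4@14:L b5@16:L]
Beat 10 (L): throw ball2 h=2 -> lands@12:L; in-air after throw: [b1@11:R b2@12:L b3@13:R b4@14:L b5@16:L]
Beat 11 (R): throw ball1 h=8 -> lands@19:R; in-air after throw: [b2@12:L b3@13:R b4@14:L b5@16:L b1@19:R]
Beat 12 (L): throw ball2 h=8 -> lands@20:L; in-air after throw: [b3@13:R b4@14:L b5@16:L b1@19:R b2@20:L]
Beat 13 (R): throw ball3 h=2 -> lands@15:R; in-air after throw: [b4@14:L b3@15:R b5@16:L b1@19:R b2@20:L]
Ball 3: thrown@2 h=3 -> first land @5; rethrown@5 h=8 -> second land @13

Answer: 5 13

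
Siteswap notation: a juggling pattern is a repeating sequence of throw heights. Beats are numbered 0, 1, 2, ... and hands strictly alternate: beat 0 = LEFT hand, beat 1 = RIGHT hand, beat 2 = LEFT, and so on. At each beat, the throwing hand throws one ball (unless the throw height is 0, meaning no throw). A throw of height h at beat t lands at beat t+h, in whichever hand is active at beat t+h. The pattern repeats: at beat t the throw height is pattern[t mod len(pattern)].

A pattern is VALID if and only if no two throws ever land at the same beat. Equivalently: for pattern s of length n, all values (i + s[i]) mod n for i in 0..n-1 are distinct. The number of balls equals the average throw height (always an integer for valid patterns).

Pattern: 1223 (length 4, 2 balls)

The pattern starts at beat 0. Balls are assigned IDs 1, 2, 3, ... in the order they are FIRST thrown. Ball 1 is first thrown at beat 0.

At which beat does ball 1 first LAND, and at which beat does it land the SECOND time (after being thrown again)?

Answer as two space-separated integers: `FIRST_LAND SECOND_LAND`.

Answer: 1 3

Derivation:
Beat 0 (L): throw ball1 h=1 -> lands@1:R; in-air after throw: [b1@1:R]
Beat 1 (R): throw ball1 h=2 -> lands@3:R; in-air after throw: [b1@3:R]
Beat 2 (L): throw ball2 h=2 -> lands@4:L; in-air after throw: [b1@3:R b2@4:L]
Beat 3 (R): throw ball1 h=3 -> lands@6:L; in-air after throw: [b2@4:L b1@6:L]
Ball 1: thrown@0 h=1 -> first land @1; rethrown@1 h=2 -> second land @3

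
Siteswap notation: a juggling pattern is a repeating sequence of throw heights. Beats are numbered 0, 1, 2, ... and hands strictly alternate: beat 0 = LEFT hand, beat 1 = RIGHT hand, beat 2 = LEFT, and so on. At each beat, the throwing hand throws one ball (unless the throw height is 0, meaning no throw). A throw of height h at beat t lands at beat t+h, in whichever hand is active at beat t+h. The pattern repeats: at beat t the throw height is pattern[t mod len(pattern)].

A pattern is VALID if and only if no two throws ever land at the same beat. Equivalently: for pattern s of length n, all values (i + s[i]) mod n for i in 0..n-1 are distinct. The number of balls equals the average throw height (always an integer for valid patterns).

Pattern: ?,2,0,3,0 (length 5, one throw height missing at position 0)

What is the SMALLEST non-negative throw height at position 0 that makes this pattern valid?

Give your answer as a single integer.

Answer: 0

Derivation:
i=0: s[i]=? (unknown)
i=1: (1 + 2) mod 5 = 3
i=2: (2 + 0) mod 5 = 2
i=3: (3 + 3) mod 5 = 1
i=4: (4 + 0) mod 5 = 4
Known residues: [1, 2, 3, 4]; need a permutation of 0..4, so missing residue r = 0
Need (0 + s) mod 5 = 0; smallest s = (0 - 0) mod 5 = 0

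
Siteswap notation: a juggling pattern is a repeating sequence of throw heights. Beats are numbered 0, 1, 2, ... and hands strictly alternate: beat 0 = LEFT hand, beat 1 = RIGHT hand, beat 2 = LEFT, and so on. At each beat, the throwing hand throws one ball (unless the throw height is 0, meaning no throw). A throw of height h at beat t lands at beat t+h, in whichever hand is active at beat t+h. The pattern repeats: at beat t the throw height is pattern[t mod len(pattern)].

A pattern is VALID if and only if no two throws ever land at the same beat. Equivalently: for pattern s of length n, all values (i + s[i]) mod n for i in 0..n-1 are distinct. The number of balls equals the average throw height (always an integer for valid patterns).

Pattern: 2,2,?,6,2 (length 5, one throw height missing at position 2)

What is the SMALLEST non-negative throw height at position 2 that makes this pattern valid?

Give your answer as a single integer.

Answer: 3

Derivation:
i=0: (0 + 2) mod 5 = 2
i=1: (1 + 2) mod 5 = 3
i=2: s[i]=? (unknown)
i=3: (3 + 6) mod 5 = 4
i=4: (4 + 2) mod 5 = 1
Known residues: [1, 2, 3, 4]; need a permutation of 0..4, so missing residue r = 0
Need (2 + s) mod 5 = 0; smallest s = (0 - 2) mod 5 = 3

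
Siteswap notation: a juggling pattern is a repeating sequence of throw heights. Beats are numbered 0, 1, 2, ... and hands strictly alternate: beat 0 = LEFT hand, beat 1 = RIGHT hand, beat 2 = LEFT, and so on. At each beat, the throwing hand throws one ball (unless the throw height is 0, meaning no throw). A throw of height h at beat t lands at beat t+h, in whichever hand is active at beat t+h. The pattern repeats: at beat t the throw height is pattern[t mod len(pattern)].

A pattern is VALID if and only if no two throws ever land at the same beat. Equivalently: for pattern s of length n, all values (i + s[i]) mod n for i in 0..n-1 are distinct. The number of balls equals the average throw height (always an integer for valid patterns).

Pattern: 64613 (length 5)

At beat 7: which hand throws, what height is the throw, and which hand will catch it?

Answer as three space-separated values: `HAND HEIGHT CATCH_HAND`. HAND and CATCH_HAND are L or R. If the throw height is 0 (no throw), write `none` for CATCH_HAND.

Beat 7: 7 mod 2 = 1, so hand = R
Throw height = pattern[7 mod 5] = pattern[2] = 6
Lands at beat 7+6=13, 13 mod 2 = 1, so catch hand = R

Answer: R 6 R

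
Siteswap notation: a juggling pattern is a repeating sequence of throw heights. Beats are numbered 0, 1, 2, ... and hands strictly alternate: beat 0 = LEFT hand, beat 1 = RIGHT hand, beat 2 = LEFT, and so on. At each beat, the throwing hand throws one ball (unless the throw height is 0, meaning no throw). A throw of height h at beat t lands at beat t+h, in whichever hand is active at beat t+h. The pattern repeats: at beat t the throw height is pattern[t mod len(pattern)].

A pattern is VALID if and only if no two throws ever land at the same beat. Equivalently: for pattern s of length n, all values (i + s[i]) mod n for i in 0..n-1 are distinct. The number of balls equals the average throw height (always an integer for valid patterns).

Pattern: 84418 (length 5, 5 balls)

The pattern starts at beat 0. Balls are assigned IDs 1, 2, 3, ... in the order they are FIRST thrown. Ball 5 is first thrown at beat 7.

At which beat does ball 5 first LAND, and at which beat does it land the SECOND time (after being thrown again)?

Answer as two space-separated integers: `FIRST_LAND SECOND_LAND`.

Answer: 11 15

Derivation:
Beat 0 (L): throw ball1 h=8 -> lands@8:L; in-air after throw: [b1@8:L]
Beat 1 (R): throw ball2 h=4 -> lands@5:R; in-air after throw: [b2@5:R b1@8:L]
Beat 2 (L): throw ball3 h=4 -> lands@6:L; in-air after throw: [b2@5:R b3@6:L b1@8:L]
Beat 3 (R): throw ball4 h=1 -> lands@4:L; in-air after throw: [b4@4:L b2@5:R b3@6:L b1@8:L]
Beat 4 (L): throw ball4 h=8 -> lands@12:L; in-air after throw: [b2@5:R b3@6:L b1@8:L b4@12:L]
Beat 5 (R): throw ball2 h=8 -> lands@13:R; in-air after throw: [b3@6:L b1@8:L b4@12:L b2@13:R]
Beat 6 (L): throw ball3 h=4 -> lands@10:L; in-air after throw: [b1@8:L b3@10:L b4@12:L b2@13:R]
Beat 7 (R): throw ball5 h=4 -> lands@11:R; in-air after throw: [b1@8:L b3@10:L b5@11:R b4@12:L b2@13:R]
Beat 8 (L): throw ball1 h=1 -> lands@9:R; in-air after throw: [b1@9:R b3@10:L b5@11:R b4@12:L b2@13:R]
Beat 9 (R): throw ball1 h=8 -> lands@17:R; in-air after throw: [b3@10:L b5@11:R b4@12:L b2@13:R b1@17:R]
Beat 10 (L): throw ball3 h=8 -> lands@18:L; in-air after throw: [b5@11:R b4@12:L b2@13:R b1@17:R b3@18:L]
Beat 11 (R): throw ball5 h=4 -> lands@15:R; in-air after throw: [b4@12:L b2@13:R b5@15:R b1@17:R b3@18:L]
Beat 12 (L): throw ball4 h=4 -> lands@16:L; in-air after throw: [b2@13:R b5@15:R b4@16:L b1@17:R b3@18:L]
Ball 5: thrown@7 h=4 -> first land @11; rethrown@11 h=4 -> second land @15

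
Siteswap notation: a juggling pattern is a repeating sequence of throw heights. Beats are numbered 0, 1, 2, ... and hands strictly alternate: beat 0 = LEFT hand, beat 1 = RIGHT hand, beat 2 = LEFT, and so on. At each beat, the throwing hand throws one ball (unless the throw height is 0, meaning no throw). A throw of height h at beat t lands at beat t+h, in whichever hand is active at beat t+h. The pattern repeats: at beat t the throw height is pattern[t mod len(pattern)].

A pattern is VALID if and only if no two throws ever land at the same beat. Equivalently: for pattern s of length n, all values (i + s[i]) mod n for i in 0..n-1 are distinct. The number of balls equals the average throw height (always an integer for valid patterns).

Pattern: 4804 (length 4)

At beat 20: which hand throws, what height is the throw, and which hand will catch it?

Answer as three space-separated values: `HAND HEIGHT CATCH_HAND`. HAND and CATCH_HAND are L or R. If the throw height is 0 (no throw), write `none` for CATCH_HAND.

Answer: L 4 L

Derivation:
Beat 20: 20 mod 2 = 0, so hand = L
Throw height = pattern[20 mod 4] = pattern[0] = 4
Lands at beat 20+4=24, 24 mod 2 = 0, so catch hand = L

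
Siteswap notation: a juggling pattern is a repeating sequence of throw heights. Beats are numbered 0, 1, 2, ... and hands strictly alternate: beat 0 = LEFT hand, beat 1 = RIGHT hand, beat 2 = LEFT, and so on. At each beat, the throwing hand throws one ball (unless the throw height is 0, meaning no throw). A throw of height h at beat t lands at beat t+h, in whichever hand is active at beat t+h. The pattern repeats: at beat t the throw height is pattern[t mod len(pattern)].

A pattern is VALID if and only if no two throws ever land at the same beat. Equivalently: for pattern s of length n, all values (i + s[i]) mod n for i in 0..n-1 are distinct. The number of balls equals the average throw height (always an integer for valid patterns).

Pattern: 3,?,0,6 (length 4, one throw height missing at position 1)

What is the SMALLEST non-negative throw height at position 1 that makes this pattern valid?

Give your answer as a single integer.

Answer: 3

Derivation:
i=0: (0 + 3) mod 4 = 3
i=1: s[i]=? (unknown)
i=2: (2 + 0) mod 4 = 2
i=3: (3 + 6) mod 4 = 1
Known residues: [1, 2, 3]; need a permutation of 0..3, so missing residue r = 0
Need (1 + s) mod 4 = 0; smallest s = (0 - 1) mod 4 = 3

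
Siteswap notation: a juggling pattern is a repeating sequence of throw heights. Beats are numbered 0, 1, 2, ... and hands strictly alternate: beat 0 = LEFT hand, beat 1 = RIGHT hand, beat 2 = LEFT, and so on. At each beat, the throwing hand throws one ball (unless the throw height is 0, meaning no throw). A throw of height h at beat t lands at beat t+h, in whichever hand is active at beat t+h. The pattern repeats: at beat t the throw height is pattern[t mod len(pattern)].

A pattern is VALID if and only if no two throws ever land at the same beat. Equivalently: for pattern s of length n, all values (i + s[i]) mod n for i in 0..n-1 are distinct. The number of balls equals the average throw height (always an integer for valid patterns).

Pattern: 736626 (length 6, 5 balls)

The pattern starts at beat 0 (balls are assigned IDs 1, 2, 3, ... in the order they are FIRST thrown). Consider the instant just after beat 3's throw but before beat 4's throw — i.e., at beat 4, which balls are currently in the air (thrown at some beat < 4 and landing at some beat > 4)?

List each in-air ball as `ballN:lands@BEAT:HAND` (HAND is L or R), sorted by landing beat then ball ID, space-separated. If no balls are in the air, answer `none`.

Answer: ball1:lands@7:R ball3:lands@8:L ball4:lands@9:R

Derivation:
Beat 0 (L): throw ball1 h=7 -> lands@7:R; in-air after throw: [b1@7:R]
Beat 1 (R): throw ball2 h=3 -> lands@4:L; in-air after throw: [b2@4:L b1@7:R]
Beat 2 (L): throw ball3 h=6 -> lands@8:L; in-air after throw: [b2@4:L b1@7:R b3@8:L]
Beat 3 (R): throw ball4 h=6 -> lands@9:R; in-air after throw: [b2@4:L b1@7:R b3@8:L b4@9:R]
Beat 4 (L): throw ball2 h=2 -> lands@6:L; in-air after throw: [b2@6:L b1@7:R b3@8:L b4@9:R]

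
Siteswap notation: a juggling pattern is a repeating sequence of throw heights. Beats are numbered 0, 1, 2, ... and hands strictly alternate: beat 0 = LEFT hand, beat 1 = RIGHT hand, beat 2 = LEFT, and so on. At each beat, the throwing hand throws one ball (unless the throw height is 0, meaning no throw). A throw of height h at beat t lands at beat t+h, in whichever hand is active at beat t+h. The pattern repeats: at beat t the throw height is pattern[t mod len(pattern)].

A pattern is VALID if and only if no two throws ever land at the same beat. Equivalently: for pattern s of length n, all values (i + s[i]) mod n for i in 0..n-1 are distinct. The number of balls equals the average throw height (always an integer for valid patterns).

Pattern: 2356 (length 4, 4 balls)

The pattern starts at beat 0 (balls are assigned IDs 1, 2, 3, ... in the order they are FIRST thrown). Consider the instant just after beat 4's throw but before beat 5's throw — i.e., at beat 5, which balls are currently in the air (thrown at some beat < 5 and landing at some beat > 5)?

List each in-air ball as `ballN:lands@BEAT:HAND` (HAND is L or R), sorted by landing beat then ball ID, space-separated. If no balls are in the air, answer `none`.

Beat 0 (L): throw ball1 h=2 -> lands@2:L; in-air after throw: [b1@2:L]
Beat 1 (R): throw ball2 h=3 -> lands@4:L; in-air after throw: [b1@2:L b2@4:L]
Beat 2 (L): throw ball1 h=5 -> lands@7:R; in-air after throw: [b2@4:L b1@7:R]
Beat 3 (R): throw ball3 h=6 -> lands@9:R; in-air after throw: [b2@4:L b1@7:R b3@9:R]
Beat 4 (L): throw ball2 h=2 -> lands@6:L; in-air after throw: [b2@6:L b1@7:R b3@9:R]
Beat 5 (R): throw ball4 h=3 -> lands@8:L; in-air after throw: [b2@6:L b1@7:R b4@8:L b3@9:R]

Answer: ball2:lands@6:L ball1:lands@7:R ball3:lands@9:R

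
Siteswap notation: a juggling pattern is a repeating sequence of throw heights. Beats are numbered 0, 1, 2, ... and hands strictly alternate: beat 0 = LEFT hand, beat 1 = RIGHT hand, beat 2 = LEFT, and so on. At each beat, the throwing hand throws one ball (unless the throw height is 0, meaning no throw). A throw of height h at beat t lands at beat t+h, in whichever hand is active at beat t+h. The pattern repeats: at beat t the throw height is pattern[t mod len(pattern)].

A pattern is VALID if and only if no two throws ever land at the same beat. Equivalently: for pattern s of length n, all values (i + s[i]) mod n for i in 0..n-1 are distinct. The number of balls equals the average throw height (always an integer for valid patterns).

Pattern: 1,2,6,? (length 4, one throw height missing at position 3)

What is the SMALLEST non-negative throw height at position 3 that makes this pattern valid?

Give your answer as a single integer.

Answer: 3

Derivation:
i=0: (0 + 1) mod 4 = 1
i=1: (1 + 2) mod 4 = 3
i=2: (2 + 6) mod 4 = 0
i=3: s[i]=? (unknown)
Known residues: [0, 1, 3]; need a permutation of 0..3, so missing residue r = 2
Need (3 + s) mod 4 = 2; smallest s = (2 - 3) mod 4 = 3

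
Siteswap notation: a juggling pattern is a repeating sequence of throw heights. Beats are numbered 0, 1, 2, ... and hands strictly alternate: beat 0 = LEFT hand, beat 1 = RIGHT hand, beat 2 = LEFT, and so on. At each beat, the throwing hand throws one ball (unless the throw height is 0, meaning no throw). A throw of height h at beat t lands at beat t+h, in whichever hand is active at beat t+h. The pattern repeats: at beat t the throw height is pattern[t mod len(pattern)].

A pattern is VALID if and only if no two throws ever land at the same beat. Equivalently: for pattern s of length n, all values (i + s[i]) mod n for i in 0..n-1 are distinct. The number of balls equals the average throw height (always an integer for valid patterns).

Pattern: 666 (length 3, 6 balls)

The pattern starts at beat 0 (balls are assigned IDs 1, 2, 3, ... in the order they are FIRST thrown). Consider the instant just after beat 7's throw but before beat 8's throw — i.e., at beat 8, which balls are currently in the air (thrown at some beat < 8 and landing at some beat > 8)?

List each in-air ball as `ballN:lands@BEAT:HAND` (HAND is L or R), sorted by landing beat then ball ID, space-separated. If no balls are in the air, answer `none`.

Answer: ball4:lands@9:R ball5:lands@10:L ball6:lands@11:R ball1:lands@12:L ball2:lands@13:R

Derivation:
Beat 0 (L): throw ball1 h=6 -> lands@6:L; in-air after throw: [b1@6:L]
Beat 1 (R): throw ball2 h=6 -> lands@7:R; in-air after throw: [b1@6:L b2@7:R]
Beat 2 (L): throw ball3 h=6 -> lands@8:L; in-air after throw: [b1@6:L b2@7:R b3@8:L]
Beat 3 (R): throw ball4 h=6 -> lands@9:R; in-air after throw: [b1@6:L b2@7:R b3@8:L b4@9:R]
Beat 4 (L): throw ball5 h=6 -> lands@10:L; in-air after throw: [b1@6:L b2@7:R b3@8:L b4@9:R b5@10:L]
Beat 5 (R): throw ball6 h=6 -> lands@11:R; in-air after throw: [b1@6:L b2@7:R b3@8:L b4@9:R b5@10:L b6@11:R]
Beat 6 (L): throw ball1 h=6 -> lands@12:L; in-air after throw: [b2@7:R b3@8:L b4@9:R b5@10:L b6@11:R b1@12:L]
Beat 7 (R): throw ball2 h=6 -> lands@13:R; in-air after throw: [b3@8:L b4@9:R b5@10:L b6@11:R b1@12:L b2@13:R]
Beat 8 (L): throw ball3 h=6 -> lands@14:L; in-air after throw: [b4@9:R b5@10:L b6@11:R b1@12:L b2@13:R b3@14:L]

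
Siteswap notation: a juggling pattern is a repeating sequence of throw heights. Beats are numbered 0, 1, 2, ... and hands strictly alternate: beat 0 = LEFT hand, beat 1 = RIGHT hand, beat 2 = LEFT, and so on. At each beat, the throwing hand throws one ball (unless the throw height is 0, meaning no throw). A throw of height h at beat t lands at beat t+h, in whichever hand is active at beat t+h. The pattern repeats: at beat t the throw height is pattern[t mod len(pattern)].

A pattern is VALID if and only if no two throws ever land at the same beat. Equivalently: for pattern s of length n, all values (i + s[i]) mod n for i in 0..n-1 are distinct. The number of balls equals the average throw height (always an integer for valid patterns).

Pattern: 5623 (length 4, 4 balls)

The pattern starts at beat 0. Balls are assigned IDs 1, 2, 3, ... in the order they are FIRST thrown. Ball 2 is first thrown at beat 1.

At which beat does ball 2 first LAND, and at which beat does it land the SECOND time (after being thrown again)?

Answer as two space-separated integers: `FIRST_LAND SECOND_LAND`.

Answer: 7 10

Derivation:
Beat 0 (L): throw ball1 h=5 -> lands@5:R; in-air after throw: [b1@5:R]
Beat 1 (R): throw ball2 h=6 -> lands@7:R; in-air after throw: [b1@5:R b2@7:R]
Beat 2 (L): throw ball3 h=2 -> lands@4:L; in-air after throw: [b3@4:L b1@5:R b2@7:R]
Beat 3 (R): throw ball4 h=3 -> lands@6:L; in-air after throw: [b3@4:L b1@5:R b4@6:L b2@7:R]
Beat 4 (L): throw ball3 h=5 -> lands@9:R; in-air after throw: [b1@5:R b4@6:L b2@7:R b3@9:R]
Beat 5 (R): throw ball1 h=6 -> lands@11:R; in-air after throw: [b4@6:L b2@7:R b3@9:R b1@11:R]
Beat 6 (L): throw ball4 h=2 -> lands@8:L; in-air after throw: [b2@7:R b4@8:L b3@9:R b1@11:R]
Beat 7 (R): throw ball2 h=3 -> lands@10:L; in-air after throw: [b4@8:L b3@9:R b2@10:L b1@11:R]
Beat 8 (L): throw ball4 h=5 -> lands@13:R; in-air after throw: [b3@9:R b2@10:L b1@11:R b4@13:R]
Beat 9 (R): throw ball3 h=6 -> lands@15:R; in-air after throw: [b2@10:L b1@11:R b4@13:R b3@15:R]
Beat 10 (L): throw ball2 h=2 -> lands@12:L; in-air after throw: [b1@11:R b2@12:L b4@13:R b3@15:R]
Ball 2: thrown@1 h=6 -> first land @7; rethrown@7 h=3 -> second land @10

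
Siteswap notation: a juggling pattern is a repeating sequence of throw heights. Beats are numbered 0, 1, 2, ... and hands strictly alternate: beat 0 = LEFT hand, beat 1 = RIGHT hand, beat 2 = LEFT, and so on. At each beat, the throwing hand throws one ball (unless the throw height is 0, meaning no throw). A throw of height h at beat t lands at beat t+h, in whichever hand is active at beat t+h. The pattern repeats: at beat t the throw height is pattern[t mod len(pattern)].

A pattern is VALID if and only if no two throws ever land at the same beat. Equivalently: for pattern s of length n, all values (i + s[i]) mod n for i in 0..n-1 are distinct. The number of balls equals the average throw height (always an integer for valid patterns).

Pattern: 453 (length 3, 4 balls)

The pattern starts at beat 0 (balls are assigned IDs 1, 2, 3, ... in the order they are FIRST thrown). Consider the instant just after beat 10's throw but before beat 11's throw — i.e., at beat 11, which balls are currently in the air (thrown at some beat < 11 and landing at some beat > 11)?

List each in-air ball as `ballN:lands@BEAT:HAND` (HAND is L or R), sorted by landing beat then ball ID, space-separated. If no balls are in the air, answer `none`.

Beat 0 (L): throw ball1 h=4 -> lands@4:L; in-air after throw: [b1@4:L]
Beat 1 (R): throw ball2 h=5 -> lands@6:L; in-air after throw: [b1@4:L b2@6:L]
Beat 2 (L): throw ball3 h=3 -> lands@5:R; in-air after throw: [b1@4:L b3@5:R b2@6:L]
Beat 3 (R): throw ball4 h=4 -> lands@7:R; in-air after throw: [b1@4:L b3@5:R b2@6:L b4@7:R]
Beat 4 (L): throw ball1 h=5 -> lands@9:R; in-air after throw: [b3@5:R b2@6:L b4@7:R b1@9:R]
Beat 5 (R): throw ball3 h=3 -> lands@8:L; in-air after throw: [b2@6:L b4@7:R b3@8:L b1@9:R]
Beat 6 (L): throw ball2 h=4 -> lands@10:L; in-air after throw: [b4@7:R b3@8:L b1@9:R b2@10:L]
Beat 7 (R): throw ball4 h=5 -> lands@12:L; in-air after throw: [b3@8:L b1@9:R b2@10:L b4@12:L]
Beat 8 (L): throw ball3 h=3 -> lands@11:R; in-air after throw: [b1@9:R b2@10:L b3@11:R b4@12:L]
Beat 9 (R): throw ball1 h=4 -> lands@13:R; in-air after throw: [b2@10:L b3@11:R b4@12:L b1@13:R]
Beat 10 (L): throw ball2 h=5 -> lands@15:R; in-air after throw: [b3@11:R b4@12:L b1@13:R b2@15:R]
Beat 11 (R): throw ball3 h=3 -> lands@14:L; in-air after throw: [b4@12:L b1@13:R b3@14:L b2@15:R]

Answer: ball4:lands@12:L ball1:lands@13:R ball2:lands@15:R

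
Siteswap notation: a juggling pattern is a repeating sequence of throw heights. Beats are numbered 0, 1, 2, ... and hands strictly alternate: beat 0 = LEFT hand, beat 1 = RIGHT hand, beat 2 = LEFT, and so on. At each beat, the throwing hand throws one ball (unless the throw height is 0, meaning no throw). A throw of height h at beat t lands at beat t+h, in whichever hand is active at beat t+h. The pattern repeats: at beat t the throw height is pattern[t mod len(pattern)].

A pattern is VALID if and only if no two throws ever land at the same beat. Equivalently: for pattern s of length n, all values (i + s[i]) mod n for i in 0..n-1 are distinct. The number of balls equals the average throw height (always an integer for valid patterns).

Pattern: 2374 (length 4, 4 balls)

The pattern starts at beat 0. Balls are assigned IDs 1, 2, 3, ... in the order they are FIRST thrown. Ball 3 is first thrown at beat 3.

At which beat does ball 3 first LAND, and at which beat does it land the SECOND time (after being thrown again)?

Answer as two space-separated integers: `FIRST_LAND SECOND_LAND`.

Beat 0 (L): throw ball1 h=2 -> lands@2:L; in-air after throw: [b1@2:L]
Beat 1 (R): throw ball2 h=3 -> lands@4:L; in-air after throw: [b1@2:L b2@4:L]
Beat 2 (L): throw ball1 h=7 -> lands@9:R; in-air after throw: [b2@4:L b1@9:R]
Beat 3 (R): throw ball3 h=4 -> lands@7:R; in-air after throw: [b2@4:L b3@7:R b1@9:R]
Beat 4 (L): throw ball2 h=2 -> lands@6:L; in-air after throw: [b2@6:L b3@7:R b1@9:R]
Beat 5 (R): throw ball4 h=3 -> lands@8:L; in-air after throw: [b2@6:L b3@7:R b4@8:L b1@9:R]
Beat 6 (L): throw ball2 h=7 -> lands@13:R; in-air after throw: [b3@7:R b4@8:L b1@9:R b2@13:R]
Beat 7 (R): throw ball3 h=4 -> lands@11:R; in-air after throw: [b4@8:L b1@9:R b3@11:R b2@13:R]
Beat 8 (L): throw ball4 h=2 -> lands@10:L; in-air after throw: [b1@9:R b4@10:L b3@11:R b2@13:R]
Beat 9 (R): throw ball1 h=3 -> lands@12:L; in-air after throw: [b4@10:L b3@11:R b1@12:L b2@13:R]
Beat 10 (L): throw ball4 h=7 -> lands@17:R; in-air after throw: [b3@11:R b1@12:L b2@13:R b4@17:R]
Beat 11 (R): throw ball3 h=4 -> lands@15:R; in-air after throw: [b1@12:L b2@13:R b3@15:R b4@17:R]
Ball 3: thrown@3 h=4 -> first land @7; rethrown@7 h=4 -> second land @11

Answer: 7 11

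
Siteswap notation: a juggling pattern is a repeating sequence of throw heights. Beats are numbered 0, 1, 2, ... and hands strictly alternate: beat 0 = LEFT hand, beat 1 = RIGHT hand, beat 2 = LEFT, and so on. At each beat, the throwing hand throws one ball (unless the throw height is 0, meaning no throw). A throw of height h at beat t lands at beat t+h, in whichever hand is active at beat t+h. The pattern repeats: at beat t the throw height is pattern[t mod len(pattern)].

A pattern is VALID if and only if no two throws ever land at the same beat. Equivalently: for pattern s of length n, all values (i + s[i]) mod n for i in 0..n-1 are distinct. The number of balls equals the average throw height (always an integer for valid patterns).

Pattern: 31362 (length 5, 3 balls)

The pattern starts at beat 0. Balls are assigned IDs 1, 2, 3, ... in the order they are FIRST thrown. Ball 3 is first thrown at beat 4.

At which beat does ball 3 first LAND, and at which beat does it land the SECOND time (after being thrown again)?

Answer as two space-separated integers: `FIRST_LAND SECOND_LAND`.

Answer: 6 7

Derivation:
Beat 0 (L): throw ball1 h=3 -> lands@3:R; in-air after throw: [b1@3:R]
Beat 1 (R): throw ball2 h=1 -> lands@2:L; in-air after throw: [b2@2:L b1@3:R]
Beat 2 (L): throw ball2 h=3 -> lands@5:R; in-air after throw: [b1@3:R b2@5:R]
Beat 3 (R): throw ball1 h=6 -> lands@9:R; in-air after throw: [b2@5:R b1@9:R]
Beat 4 (L): throw ball3 h=2 -> lands@6:L; in-air after throw: [b2@5:R b3@6:L b1@9:R]
Beat 5 (R): throw ball2 h=3 -> lands@8:L; in-air after throw: [b3@6:L b2@8:L b1@9:R]
Beat 6 (L): throw ball3 h=1 -> lands@7:R; in-air after throw: [b3@7:R b2@8:L b1@9:R]
Beat 7 (R): throw ball3 h=3 -> lands@10:L; in-air after throw: [b2@8:L b1@9:R b3@10:L]
Ball 3: thrown@4 h=2 -> first land @6; rethrown@6 h=1 -> second land @7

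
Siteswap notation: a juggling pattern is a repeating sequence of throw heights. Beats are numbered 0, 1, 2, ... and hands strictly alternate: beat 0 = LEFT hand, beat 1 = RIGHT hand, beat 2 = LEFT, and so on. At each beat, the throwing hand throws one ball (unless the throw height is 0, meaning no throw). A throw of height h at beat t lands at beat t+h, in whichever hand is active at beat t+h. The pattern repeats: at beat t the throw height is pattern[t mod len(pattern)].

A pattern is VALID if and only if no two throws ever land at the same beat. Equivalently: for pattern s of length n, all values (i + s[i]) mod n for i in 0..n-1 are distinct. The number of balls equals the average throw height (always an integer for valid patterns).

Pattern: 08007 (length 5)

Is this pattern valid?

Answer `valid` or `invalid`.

Answer: valid

Derivation:
i=0: (i + s[i]) mod n = (0 + 0) mod 5 = 0
i=1: (i + s[i]) mod n = (1 + 8) mod 5 = 4
i=2: (i + s[i]) mod n = (2 + 0) mod 5 = 2
i=3: (i + s[i]) mod n = (3 + 0) mod 5 = 3
i=4: (i + s[i]) mod n = (4 + 7) mod 5 = 1
Residues: [0, 4, 2, 3, 1], distinct: True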